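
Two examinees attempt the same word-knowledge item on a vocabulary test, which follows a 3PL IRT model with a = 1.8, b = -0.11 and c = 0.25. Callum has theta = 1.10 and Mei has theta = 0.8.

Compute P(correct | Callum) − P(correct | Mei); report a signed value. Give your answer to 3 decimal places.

P(theta) = c + (1 − c) · 1 / (1 + exp(−a(theta − b)))
P(Callum) = 0.9237  [exponent 2.1780]
P(Mei) = 0.8779  [exponent 1.6380]
Difference = 0.9237 − 0.8779 = 0.0457

0.046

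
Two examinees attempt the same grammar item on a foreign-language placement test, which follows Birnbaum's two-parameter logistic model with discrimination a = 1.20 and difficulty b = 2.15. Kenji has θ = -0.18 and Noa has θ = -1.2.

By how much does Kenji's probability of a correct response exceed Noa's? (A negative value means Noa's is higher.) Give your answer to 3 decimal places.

0.040

P(θ) = 1 / (1 + exp(−a(θ − b)))
P(Kenji) = 0.0575  [exponent -2.7960]
P(Noa) = 0.0176  [exponent -4.0200]
Difference = 0.0575 − 0.0176 = 0.0399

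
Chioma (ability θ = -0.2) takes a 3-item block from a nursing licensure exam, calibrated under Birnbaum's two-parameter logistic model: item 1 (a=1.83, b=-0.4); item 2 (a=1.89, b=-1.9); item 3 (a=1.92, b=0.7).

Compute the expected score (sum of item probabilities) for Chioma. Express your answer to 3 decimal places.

1.703

P(θ) = 1 / (1 + exp(−a(θ − b)))
P_1 = 1/(1+e^{-0.3660}) = 0.5905
P_2 = 1/(1+e^{-3.2130}) = 0.9613
P_3 = 1/(1+e^{1.7280}) = 0.1508
E[score] = 0.5905 + 0.9613 + 0.1508 = 1.7027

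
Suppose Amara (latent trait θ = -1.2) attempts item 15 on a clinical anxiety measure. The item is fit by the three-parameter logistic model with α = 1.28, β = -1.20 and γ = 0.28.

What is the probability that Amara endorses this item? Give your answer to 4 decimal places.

0.6400

P(θ) = γ + (1 − γ) · 1 / (1 + exp(−α(θ − β)))
Exponent: 1.28 × (-1.2 − (-1.20)) = 0.0000
1/(1 + e^{0.0000}) = 0.5000
P = 0.28 + 0.72 × 0.5000 = 0.6400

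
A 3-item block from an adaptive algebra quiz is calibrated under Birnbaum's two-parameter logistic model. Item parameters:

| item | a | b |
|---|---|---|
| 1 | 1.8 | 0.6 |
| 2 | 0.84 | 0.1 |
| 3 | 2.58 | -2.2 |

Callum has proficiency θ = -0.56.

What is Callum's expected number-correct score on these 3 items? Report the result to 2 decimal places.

1.46

P(θ) = 1 / (1 + exp(−a(θ − b)))
P_1 = 1/(1+e^{2.0880}) = 0.1103
P_2 = 1/(1+e^{0.5544}) = 0.3648
P_3 = 1/(1+e^{-4.2312}) = 0.9857
E[score] = 0.1103 + 0.3648 + 0.9857 = 1.4608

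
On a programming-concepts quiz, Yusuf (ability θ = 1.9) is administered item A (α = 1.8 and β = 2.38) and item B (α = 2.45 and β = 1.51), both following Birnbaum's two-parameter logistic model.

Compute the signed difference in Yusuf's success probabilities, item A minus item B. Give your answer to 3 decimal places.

P(θ) = 1 / (1 + exp(−α(θ − β)))
P_A = 0.2965
P_B = 0.7222
P_A − P_B = -0.4257

-0.426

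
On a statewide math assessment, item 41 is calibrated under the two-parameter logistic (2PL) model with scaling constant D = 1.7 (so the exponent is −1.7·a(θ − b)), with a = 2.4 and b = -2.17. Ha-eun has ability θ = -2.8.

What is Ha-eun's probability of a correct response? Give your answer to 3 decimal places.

P(θ) = 1 / (1 + exp(−D·a(θ − b)))
Exponent: 1.7 × 2.4 × (-2.8 − (-2.17)) = -2.5704
1/(1 + e^{2.5704}) = 0.0711
P = 0.0711

0.071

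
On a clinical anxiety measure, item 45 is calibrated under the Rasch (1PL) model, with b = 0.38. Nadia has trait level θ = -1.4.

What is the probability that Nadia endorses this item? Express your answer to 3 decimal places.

0.144

P(θ) = 1 / (1 + exp(−(θ − b)))
Exponent: (-1.4 − 0.38) = -1.7800
1/(1 + e^{1.7800}) = 0.1443
P = 0.1443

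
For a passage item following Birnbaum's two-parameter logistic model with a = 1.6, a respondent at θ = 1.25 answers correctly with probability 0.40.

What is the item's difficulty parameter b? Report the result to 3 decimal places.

P(θ) = 1 / (1 + exp(−a(θ − b)))
logit(0.40) = ln(0.40/0.60) = -0.4055
b = θ − logit/(a) = 1.25 − (-0.4055)/1.6000 = 1.5034

1.503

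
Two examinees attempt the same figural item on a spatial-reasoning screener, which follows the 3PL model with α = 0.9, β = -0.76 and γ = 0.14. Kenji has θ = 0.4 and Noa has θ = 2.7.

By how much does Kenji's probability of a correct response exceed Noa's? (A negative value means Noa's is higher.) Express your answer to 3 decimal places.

-0.187

P(θ) = γ + (1 − γ) · 1 / (1 + exp(−α(θ − β)))
P(Kenji) = 0.7761  [exponent 1.0440]
P(Noa) = 0.9634  [exponent 3.1140]
Difference = 0.7761 − 0.9634 = -0.1873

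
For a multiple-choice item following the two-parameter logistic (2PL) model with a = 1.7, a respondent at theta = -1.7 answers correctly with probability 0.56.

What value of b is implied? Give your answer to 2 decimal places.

P(theta) = 1 / (1 + exp(−a(theta − b)))
logit(0.56) = ln(0.56/0.44) = 0.2412
b = theta − logit/(a) = -1.7 − 0.2412/1.7000 = -1.8419

-1.84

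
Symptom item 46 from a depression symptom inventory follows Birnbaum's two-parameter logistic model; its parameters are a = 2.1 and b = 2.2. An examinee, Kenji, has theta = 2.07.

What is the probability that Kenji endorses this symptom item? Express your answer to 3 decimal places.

P(theta) = 1 / (1 + exp(−a(theta − b)))
Exponent: 2.1 × (2.07 − 2.2) = -0.2730
1/(1 + e^{0.2730}) = 0.4322

0.432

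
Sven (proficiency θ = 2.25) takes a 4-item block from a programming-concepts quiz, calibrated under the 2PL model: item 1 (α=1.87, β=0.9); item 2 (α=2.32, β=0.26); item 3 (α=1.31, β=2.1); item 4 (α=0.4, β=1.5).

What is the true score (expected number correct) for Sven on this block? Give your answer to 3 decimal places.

P(θ) = 1 / (1 + exp(−α(θ − β)))
P_1 = 1/(1+e^{-2.5245}) = 0.9258
P_2 = 1/(1+e^{-4.6168}) = 0.9902
P_3 = 1/(1+e^{-0.1965}) = 0.5490
P_4 = 1/(1+e^{-0.3000}) = 0.5744
E[score] = 0.9258 + 0.9902 + 0.5490 + 0.5744 = 3.0395

3.039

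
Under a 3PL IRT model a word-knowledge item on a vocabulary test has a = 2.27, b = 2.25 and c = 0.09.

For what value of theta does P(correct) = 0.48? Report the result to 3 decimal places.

2.123

P(theta) = c + (1 − c) · 1 / (1 + exp(−a(theta − b)))
Remove guessing floor: (0.48 − 0.09)/(1 − 0.09) = 0.4286
logit = ln(0.4286/0.5714) = -0.2877
theta = b + logit/(a) = 2.25 + (-0.2877)/2.2700 = 2.1233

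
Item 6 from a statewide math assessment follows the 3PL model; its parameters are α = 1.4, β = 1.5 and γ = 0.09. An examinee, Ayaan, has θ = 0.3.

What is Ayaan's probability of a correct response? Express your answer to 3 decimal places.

0.233

P(θ) = γ + (1 − γ) · 1 / (1 + exp(−α(θ − β)))
Exponent: 1.4 × (0.3 − 1.5) = -1.6800
1/(1 + e^{1.6800}) = 0.1571
P = 0.09 + 0.91 × 0.1571 = 0.2330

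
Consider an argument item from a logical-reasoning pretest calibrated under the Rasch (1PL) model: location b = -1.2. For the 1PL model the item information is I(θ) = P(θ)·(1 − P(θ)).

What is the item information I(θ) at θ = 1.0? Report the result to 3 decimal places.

P = 1/(1+e^{-2.2000}) = 0.9002
P(1−P) = 0.9002 × 0.0998 = 0.0898
I = P(1−P) = 0.08980

0.090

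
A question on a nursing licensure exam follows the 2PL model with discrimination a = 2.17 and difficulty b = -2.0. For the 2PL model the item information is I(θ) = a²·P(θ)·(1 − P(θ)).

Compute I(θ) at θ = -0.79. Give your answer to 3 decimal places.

P = 1/(1+e^{-2.6257}) = 0.9325
P(1−P) = 0.9325 × 0.0675 = 0.0629
I = a² × P(1−P) = 2.17² × 0.0629 = 0.29641

0.296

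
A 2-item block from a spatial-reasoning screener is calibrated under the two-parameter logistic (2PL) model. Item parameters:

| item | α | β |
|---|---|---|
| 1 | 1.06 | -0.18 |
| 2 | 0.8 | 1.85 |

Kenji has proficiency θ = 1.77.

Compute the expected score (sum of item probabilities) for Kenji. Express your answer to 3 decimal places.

P(θ) = 1 / (1 + exp(−α(θ − β)))
P_1 = 1/(1+e^{-2.0670}) = 0.8877
P_2 = 1/(1+e^{0.0640}) = 0.4840
E[score] = 0.8877 + 0.4840 = 1.3717

1.372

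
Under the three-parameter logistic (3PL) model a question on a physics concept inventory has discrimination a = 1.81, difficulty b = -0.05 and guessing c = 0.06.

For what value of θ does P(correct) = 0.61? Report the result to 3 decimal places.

P(θ) = c + (1 − c) · 1 / (1 + exp(−a(θ − b)))
Remove guessing floor: (0.61 − 0.06)/(1 − 0.06) = 0.5851
logit = ln(0.5851/0.4149) = 0.3438
θ = b + logit/(a) = -0.05 + 0.3438/1.8100 = 0.1399

0.140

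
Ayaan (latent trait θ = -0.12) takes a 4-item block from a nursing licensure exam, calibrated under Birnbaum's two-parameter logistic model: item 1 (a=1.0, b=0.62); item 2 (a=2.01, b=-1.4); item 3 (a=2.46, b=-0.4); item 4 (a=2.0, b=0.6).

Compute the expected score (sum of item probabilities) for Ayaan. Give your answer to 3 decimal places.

2.109

P(θ) = 1 / (1 + exp(−a(θ − b)))
P_1 = 1/(1+e^{0.7400}) = 0.3230
P_2 = 1/(1+e^{-2.5728}) = 0.9291
P_3 = 1/(1+e^{-0.6888}) = 0.6657
P_4 = 1/(1+e^{1.4400}) = 0.1915
E[score] = 0.3230 + 0.9291 + 0.6657 + 0.1915 = 2.1093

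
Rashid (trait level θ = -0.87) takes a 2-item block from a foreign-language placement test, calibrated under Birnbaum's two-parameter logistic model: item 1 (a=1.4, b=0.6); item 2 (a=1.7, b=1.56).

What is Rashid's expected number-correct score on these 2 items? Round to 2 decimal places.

0.13

P(θ) = 1 / (1 + exp(−a(θ − b)))
P_1 = 1/(1+e^{2.0580}) = 0.1132
P_2 = 1/(1+e^{4.1310}) = 0.0158
E[score] = 0.1132 + 0.0158 = 0.1291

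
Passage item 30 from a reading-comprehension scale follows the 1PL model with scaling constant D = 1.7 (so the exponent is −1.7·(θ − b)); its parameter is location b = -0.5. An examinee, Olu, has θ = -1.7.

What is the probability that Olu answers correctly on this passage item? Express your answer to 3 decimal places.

P(θ) = 1 / (1 + exp(−D·(θ − b)))
Exponent: 1.7 × (-1.7 − (-0.5)) = -2.0400
1/(1 + e^{2.0400}) = 0.1151
P = 0.1151

0.115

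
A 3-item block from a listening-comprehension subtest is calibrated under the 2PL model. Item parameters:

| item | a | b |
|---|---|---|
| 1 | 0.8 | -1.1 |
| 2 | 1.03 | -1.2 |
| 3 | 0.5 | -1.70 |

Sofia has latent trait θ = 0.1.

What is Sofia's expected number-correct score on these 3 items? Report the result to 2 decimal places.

2.23

P(θ) = 1 / (1 + exp(−a(θ − b)))
P_1 = 1/(1+e^{-0.9600}) = 0.7231
P_2 = 1/(1+e^{-1.3390}) = 0.7923
P_3 = 1/(1+e^{-0.9000}) = 0.7109
E[score] = 0.7231 + 0.7923 + 0.7109 = 2.2264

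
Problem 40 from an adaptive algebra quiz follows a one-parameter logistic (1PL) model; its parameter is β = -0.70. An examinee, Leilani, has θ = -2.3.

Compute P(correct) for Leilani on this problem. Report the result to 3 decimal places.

P(θ) = 1 / (1 + exp(−(θ − β)))
Exponent: (-2.3 − (-0.70)) = -1.6000
1/(1 + e^{1.6000}) = 0.1680
P = 0.1680

0.168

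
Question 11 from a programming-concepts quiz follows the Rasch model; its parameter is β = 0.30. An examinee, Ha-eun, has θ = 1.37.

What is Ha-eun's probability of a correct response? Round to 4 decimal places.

P(θ) = 1 / (1 + exp(−(θ − β)))
Exponent: (1.37 − 0.30) = 1.0700
1/(1 + e^{-1.0700}) = 0.7446
P = 0.7446

0.7446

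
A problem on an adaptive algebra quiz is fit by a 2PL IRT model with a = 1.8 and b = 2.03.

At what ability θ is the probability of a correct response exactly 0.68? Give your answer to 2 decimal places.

2.45

P(θ) = 1 / (1 + exp(−a(θ − b)))
logit = ln(0.6800/0.3200) = 0.7538
θ = b + logit/(a) = 2.03 + 0.7538/1.8000 = 2.4488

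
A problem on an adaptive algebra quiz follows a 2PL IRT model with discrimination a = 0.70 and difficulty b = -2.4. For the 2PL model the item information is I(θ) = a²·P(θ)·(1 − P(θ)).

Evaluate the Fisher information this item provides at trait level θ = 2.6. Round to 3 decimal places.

P = 1/(1+e^{-3.5000}) = 0.9707
P(1−P) = 0.9707 × 0.0293 = 0.0285
I = a² × P(1−P) = 0.70² × 0.0285 = 0.01394

0.014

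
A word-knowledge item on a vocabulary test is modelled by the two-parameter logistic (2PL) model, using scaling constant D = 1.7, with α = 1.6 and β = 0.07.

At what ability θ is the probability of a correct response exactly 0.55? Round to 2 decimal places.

0.14

P(θ) = 1 / (1 + exp(−D·α(θ − β)))
logit = ln(0.5500/0.4500) = 0.2007
θ = β + logit/(1.7·α) = 0.07 + 0.2007/2.7200 = 0.1438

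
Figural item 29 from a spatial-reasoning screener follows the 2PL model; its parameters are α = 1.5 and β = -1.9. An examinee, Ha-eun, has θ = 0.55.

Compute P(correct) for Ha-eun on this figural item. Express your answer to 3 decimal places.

0.975

P(θ) = 1 / (1 + exp(−α(θ − β)))
Exponent: 1.5 × (0.55 − (-1.9)) = 3.6750
1/(1 + e^{-3.6750}) = 0.9753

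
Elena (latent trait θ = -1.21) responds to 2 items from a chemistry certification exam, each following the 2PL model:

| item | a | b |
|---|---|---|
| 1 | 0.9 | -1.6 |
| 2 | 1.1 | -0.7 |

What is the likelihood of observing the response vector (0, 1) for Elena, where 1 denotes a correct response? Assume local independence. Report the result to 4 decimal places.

P(θ) = 1 / (1 + exp(−a(θ − b)))
P_1 = 1/(1+e^{-0.3510}) = 0.5869
P_2 = 1/(1+e^{0.5610}) = 0.3633
L = (1−P_1) × P_2 = 0.4131 × 0.3633 = 0.15010

0.1501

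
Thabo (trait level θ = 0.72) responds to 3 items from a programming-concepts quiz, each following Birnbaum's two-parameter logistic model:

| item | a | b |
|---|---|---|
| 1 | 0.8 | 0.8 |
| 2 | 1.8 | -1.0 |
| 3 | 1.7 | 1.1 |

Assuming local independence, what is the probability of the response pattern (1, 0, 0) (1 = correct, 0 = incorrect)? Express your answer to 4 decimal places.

0.0137

P(θ) = 1 / (1 + exp(−a(θ − b)))
P_1 = 1/(1+e^{0.0640}) = 0.4840
P_2 = 1/(1+e^{-3.0960}) = 0.9567
P_3 = 1/(1+e^{0.6460}) = 0.3439
L = P_1 × (1−P_2) × (1−P_3) = 0.4840 × 0.0433 × 0.6561 = 0.01374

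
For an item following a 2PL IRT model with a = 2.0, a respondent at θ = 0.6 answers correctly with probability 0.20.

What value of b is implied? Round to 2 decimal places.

P(θ) = 1 / (1 + exp(−a(θ − b)))
logit(0.20) = ln(0.20/0.80) = -1.3863
b = θ − logit/(a) = 0.6 − (-1.3863)/2.0000 = 1.2931

1.29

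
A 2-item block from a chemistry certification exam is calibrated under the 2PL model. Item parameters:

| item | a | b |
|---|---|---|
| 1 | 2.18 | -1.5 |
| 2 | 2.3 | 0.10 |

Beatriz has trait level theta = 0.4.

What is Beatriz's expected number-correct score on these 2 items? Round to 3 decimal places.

1.650

P(theta) = 1 / (1 + exp(−a(theta − b)))
P_1 = 1/(1+e^{-4.1420}) = 0.9844
P_2 = 1/(1+e^{-0.6900}) = 0.6660
E[score] = 0.9844 + 0.6660 = 1.6503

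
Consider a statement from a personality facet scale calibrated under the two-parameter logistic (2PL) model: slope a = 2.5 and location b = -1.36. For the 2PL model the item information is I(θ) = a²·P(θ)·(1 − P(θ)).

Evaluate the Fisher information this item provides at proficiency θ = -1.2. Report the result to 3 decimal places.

P = 1/(1+e^{-0.4000}) = 0.5987
P(1−P) = 0.5987 × 0.4013 = 0.2403
I = a² × P(1−P) = 2.5² × 0.2403 = 1.50163

1.502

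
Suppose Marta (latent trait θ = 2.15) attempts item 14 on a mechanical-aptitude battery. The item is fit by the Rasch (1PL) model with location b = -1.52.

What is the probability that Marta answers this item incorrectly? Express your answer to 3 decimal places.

0.025

P(θ) = 1 / (1 + exp(−(θ − b)))
Exponent: (2.15 − (-1.52)) = 3.6700
1/(1 + e^{-3.6700}) = 0.9752
P = 0.9752
P(incorrect) = 1 − 0.9752 = 0.0248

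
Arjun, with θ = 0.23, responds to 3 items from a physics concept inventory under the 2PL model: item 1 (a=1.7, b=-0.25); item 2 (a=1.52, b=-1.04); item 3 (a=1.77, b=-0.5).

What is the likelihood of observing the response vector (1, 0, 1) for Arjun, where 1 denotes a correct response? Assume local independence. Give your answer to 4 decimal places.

0.0689

P(θ) = 1 / (1 + exp(−a(θ − b)))
P_1 = 1/(1+e^{-0.8160}) = 0.6934
P_2 = 1/(1+e^{-1.9304}) = 0.8733
P_3 = 1/(1+e^{-1.2921}) = 0.7845
L = P_1 × (1−P_2) × P_3 = 0.6934 × 0.1267 × 0.7845 = 0.06892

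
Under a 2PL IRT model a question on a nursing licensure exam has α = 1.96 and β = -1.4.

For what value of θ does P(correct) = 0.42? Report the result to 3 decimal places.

P(θ) = 1 / (1 + exp(−α(θ − β)))
logit = ln(0.4200/0.5800) = -0.3228
θ = β + logit/(α) = -1.4 + (-0.3228)/1.9600 = -1.5647

-1.565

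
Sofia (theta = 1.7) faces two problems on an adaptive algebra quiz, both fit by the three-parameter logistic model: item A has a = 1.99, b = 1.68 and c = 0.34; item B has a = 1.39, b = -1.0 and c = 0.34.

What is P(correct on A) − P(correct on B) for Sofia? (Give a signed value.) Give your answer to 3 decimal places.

P(theta) = c + (1 − c) · 1 / (1 + exp(−a(theta − b)))
P_A = 0.6766
P_B = 0.9849
P_A − P_B = -0.3083

-0.308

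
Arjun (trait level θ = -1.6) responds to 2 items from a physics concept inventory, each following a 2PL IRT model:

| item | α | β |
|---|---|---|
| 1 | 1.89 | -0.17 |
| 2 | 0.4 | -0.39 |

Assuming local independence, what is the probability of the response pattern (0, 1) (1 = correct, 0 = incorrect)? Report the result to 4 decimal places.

0.3574

P(θ) = 1 / (1 + exp(−α(θ − β)))
P_1 = 1/(1+e^{2.7027}) = 0.0628
P_2 = 1/(1+e^{0.4840}) = 0.3813
L = (1−P_1) × P_2 = 0.9372 × 0.3813 = 0.35736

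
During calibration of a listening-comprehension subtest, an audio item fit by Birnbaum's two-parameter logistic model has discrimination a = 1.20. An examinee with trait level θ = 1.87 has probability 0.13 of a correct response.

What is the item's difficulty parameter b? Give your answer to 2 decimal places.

P(θ) = 1 / (1 + exp(−a(θ − b)))
logit(0.13) = ln(0.13/0.87) = -1.9010
b = θ − logit/(a) = 1.87 − (-1.9010)/1.2000 = 3.4541

3.45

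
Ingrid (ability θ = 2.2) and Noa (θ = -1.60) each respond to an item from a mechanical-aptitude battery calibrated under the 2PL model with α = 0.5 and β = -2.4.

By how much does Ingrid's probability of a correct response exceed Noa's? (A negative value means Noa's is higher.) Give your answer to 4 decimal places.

0.3102

P(θ) = 1 / (1 + exp(−α(θ − β)))
P(Ingrid) = 0.9089  [exponent 2.3000]
P(Noa) = 0.5987  [exponent 0.4000]
Difference = 0.9089 − 0.5987 = 0.3102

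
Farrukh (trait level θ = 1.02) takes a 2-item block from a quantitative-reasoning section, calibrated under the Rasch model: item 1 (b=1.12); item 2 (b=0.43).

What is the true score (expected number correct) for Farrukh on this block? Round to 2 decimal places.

P(θ) = 1 / (1 + exp(−(θ − b)))
P_1 = 1/(1+e^{0.1000}) = 0.4750
P_2 = 1/(1+e^{-0.5900}) = 0.6434
E[score] = 0.4750 + 0.6434 = 1.1184

1.12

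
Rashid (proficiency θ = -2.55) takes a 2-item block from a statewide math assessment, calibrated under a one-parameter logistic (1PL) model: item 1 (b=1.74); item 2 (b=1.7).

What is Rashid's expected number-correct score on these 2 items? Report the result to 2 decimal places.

P(θ) = 1 / (1 + exp(−(θ − b)))
P_1 = 1/(1+e^{4.2900}) = 0.0135
P_2 = 1/(1+e^{4.2500}) = 0.0141
E[score] = 0.0135 + 0.0141 = 0.0276

0.03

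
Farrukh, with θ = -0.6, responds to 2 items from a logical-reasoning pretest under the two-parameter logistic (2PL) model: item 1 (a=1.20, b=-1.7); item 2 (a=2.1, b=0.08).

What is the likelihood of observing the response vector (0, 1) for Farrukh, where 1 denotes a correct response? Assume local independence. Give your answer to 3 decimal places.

0.041

P(θ) = 1 / (1 + exp(−a(θ − b)))
P_1 = 1/(1+e^{-1.3200}) = 0.7892
P_2 = 1/(1+e^{1.4280}) = 0.1934
L = (1−P_1) × P_2 = 0.2108 × 0.1934 = 0.04077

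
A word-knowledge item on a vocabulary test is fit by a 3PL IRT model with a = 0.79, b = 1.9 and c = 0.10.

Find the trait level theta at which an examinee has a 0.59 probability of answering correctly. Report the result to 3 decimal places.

P(theta) = c + (1 − c) · 1 / (1 + exp(−a(theta − b)))
Remove guessing floor: (0.59 − 0.10)/(1 − 0.10) = 0.5444
logit = ln(0.5444/0.4556) = 0.1782
theta = b + logit/(a) = 1.9 + 0.1782/0.7900 = 2.1256

2.126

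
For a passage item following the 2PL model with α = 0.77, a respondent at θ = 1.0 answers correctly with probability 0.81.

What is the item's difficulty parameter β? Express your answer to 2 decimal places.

-0.88

P(θ) = 1 / (1 + exp(−α(θ − β)))
logit(0.81) = ln(0.81/0.19) = 1.4500
β = θ − logit/(α) = 1.0 − 1.4500/0.7700 = -0.8831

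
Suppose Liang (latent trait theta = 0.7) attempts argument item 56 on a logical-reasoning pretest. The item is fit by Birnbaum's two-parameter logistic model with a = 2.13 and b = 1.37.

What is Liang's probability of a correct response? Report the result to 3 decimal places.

P(theta) = 1 / (1 + exp(−a(theta − b)))
Exponent: 2.13 × (0.7 − 1.37) = -1.4271
1/(1 + e^{1.4271}) = 0.1936

0.194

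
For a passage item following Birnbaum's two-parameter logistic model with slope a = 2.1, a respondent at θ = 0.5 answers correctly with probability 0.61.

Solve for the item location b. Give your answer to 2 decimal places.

0.29

P(θ) = 1 / (1 + exp(−a(θ − b)))
logit(0.61) = ln(0.61/0.39) = 0.4473
b = θ − logit/(a) = 0.5 − 0.4473/2.1000 = 0.2870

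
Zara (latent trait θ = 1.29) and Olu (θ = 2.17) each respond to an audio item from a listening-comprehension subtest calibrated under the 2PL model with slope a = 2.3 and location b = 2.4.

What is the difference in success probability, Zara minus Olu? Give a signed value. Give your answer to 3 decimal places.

P(θ) = 1 / (1 + exp(−a(θ − b)))
P(Zara) = 0.0722  [exponent -2.5530]
P(Olu) = 0.3708  [exponent -0.5290]
Difference = 0.0722 − 0.3708 = -0.2985

-0.299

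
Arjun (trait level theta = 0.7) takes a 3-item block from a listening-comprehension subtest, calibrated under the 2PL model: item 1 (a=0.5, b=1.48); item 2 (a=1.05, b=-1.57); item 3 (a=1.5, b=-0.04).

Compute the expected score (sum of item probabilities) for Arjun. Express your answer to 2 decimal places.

2.07

P(theta) = 1 / (1 + exp(−a(theta − b)))
P_1 = 1/(1+e^{0.3900}) = 0.4037
P_2 = 1/(1+e^{-2.3835}) = 0.9156
P_3 = 1/(1+e^{-1.1100}) = 0.7521
E[score] = 0.4037 + 0.9156 + 0.7521 = 2.0714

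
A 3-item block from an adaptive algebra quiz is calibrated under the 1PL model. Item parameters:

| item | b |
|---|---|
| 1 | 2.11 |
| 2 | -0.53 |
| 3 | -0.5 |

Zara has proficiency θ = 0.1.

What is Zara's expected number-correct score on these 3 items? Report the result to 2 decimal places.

P(θ) = 1 / (1 + exp(−(θ − b)))
P_1 = 1/(1+e^{2.0100}) = 0.1182
P_2 = 1/(1+e^{-0.6300}) = 0.6525
P_3 = 1/(1+e^{-0.6000}) = 0.6457
E[score] = 0.1182 + 0.6525 + 0.6457 = 1.4163

1.42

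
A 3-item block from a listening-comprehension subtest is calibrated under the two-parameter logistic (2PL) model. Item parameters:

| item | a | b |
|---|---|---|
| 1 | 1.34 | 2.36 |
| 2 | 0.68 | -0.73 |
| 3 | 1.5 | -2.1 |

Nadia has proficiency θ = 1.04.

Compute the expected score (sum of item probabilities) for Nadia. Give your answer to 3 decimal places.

1.906

P(θ) = 1 / (1 + exp(−a(θ − b)))
P_1 = 1/(1+e^{1.7688}) = 0.1457
P_2 = 1/(1+e^{-1.2036}) = 0.7692
P_3 = 1/(1+e^{-4.7100}) = 0.9911
E[score] = 0.1457 + 0.7692 + 0.9911 = 1.9059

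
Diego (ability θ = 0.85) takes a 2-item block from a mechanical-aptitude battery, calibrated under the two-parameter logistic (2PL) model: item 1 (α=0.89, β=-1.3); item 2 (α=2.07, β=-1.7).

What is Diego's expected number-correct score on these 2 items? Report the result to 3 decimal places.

1.866

P(θ) = 1 / (1 + exp(−α(θ − β)))
P_1 = 1/(1+e^{-1.9135}) = 0.8714
P_2 = 1/(1+e^{-5.2785}) = 0.9949
E[score] = 0.8714 + 0.9949 = 1.8663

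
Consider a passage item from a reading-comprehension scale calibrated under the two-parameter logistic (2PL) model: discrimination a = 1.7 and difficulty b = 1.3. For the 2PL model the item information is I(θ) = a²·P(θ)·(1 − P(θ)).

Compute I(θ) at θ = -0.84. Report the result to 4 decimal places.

P = 1/(1+e^{3.6380}) = 0.0256
P(1−P) = 0.0256 × 0.9744 = 0.0250
I = a² × P(1−P) = 1.7² × 0.0250 = 0.07217

0.0722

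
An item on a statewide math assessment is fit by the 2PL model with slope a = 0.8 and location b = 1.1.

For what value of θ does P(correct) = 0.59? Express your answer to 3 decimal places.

P(θ) = 1 / (1 + exp(−a(θ − b)))
logit = ln(0.5900/0.4100) = 0.3640
θ = b + logit/(a) = 1.1 + 0.3640/0.8000 = 1.5550

1.555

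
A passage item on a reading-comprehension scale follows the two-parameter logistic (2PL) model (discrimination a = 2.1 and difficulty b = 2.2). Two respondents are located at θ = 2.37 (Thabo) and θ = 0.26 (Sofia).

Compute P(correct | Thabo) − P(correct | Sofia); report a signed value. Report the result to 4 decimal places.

0.5716

P(θ) = 1 / (1 + exp(−a(θ − b)))
P(Thabo) = 0.5883  [exponent 0.3570]
P(Sofia) = 0.0167  [exponent -4.0740]
Difference = 0.5883 − 0.0167 = 0.5716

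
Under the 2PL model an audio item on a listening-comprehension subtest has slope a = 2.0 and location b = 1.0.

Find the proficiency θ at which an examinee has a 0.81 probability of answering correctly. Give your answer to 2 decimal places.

1.73

P(θ) = 1 / (1 + exp(−a(θ − b)))
logit = ln(0.8100/0.1900) = 1.4500
θ = b + logit/(a) = 1.0 + 1.4500/2.0000 = 1.7250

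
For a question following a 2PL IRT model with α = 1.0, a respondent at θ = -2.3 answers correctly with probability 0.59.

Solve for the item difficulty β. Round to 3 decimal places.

-2.664

P(θ) = 1 / (1 + exp(−α(θ − β)))
logit(0.59) = ln(0.59/0.41) = 0.3640
β = θ − logit/(α) = -2.3 − 0.3640/1.0000 = -2.6640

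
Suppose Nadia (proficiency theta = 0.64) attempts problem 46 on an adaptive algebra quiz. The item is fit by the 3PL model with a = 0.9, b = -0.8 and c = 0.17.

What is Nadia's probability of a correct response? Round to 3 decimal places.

0.822

P(theta) = c + (1 − c) · 1 / (1 + exp(−a(theta − b)))
Exponent: 0.9 × (0.64 − (-0.8)) = 1.2960
1/(1 + e^{-1.2960}) = 0.7852
P = 0.17 + 0.83 × 0.7852 = 0.8217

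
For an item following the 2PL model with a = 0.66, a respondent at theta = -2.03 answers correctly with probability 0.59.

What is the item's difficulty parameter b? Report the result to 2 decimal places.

P(theta) = 1 / (1 + exp(−a(theta − b)))
logit(0.59) = ln(0.59/0.41) = 0.3640
b = theta − logit/(a) = -2.03 − 0.3640/0.6600 = -2.5815

-2.58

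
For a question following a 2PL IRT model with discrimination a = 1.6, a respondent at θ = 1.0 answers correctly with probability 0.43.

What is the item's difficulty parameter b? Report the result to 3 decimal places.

P(θ) = 1 / (1 + exp(−a(θ − b)))
logit(0.43) = ln(0.43/0.57) = -0.2819
b = θ − logit/(a) = 1.0 − (-0.2819)/1.6000 = 1.1762

1.176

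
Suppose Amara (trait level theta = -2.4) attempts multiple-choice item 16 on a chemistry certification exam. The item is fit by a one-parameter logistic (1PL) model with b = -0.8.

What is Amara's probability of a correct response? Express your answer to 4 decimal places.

P(theta) = 1 / (1 + exp(−(theta − b)))
Exponent: (-2.4 − (-0.8)) = -1.6000
1/(1 + e^{1.6000}) = 0.1680
P = 0.1680

0.1680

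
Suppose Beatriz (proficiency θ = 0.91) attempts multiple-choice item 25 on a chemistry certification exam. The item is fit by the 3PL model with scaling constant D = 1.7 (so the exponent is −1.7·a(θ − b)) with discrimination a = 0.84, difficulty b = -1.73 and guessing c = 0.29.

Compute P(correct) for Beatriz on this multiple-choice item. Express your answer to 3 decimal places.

P(θ) = c + (1 − c) · 1 / (1 + exp(−D·a(θ − b)))
Exponent: 1.7 × 0.84 × (0.91 − (-1.73)) = 3.7699
1/(1 + e^{-3.7699}) = 0.9775
P = 0.29 + 0.71 × 0.9775 = 0.9840

0.984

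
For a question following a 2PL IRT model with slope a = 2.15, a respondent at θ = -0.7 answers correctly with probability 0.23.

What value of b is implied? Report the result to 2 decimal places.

-0.14

P(θ) = 1 / (1 + exp(−a(θ − b)))
logit(0.23) = ln(0.23/0.77) = -1.2083
b = θ − logit/(a) = -0.7 − (-1.2083)/2.1500 = -0.1380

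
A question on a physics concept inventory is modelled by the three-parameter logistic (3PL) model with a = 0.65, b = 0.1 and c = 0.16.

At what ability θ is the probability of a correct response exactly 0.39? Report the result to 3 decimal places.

-1.401

P(θ) = c + (1 − c) · 1 / (1 + exp(−a(θ − b)))
Remove guessing floor: (0.39 − 0.16)/(1 − 0.16) = 0.2738
logit = ln(0.2738/0.7262) = -0.9754
θ = b + logit/(a) = 0.1 + (-0.9754)/0.6500 = -1.4006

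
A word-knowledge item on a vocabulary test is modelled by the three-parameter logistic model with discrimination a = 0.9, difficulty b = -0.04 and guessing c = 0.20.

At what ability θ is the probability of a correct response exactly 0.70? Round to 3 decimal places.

0.528

P(θ) = c + (1 − c) · 1 / (1 + exp(−a(θ − b)))
Remove guessing floor: (0.70 − 0.20)/(1 − 0.20) = 0.6250
logit = ln(0.6250/0.3750) = 0.5108
θ = b + logit/(a) = -0.04 + 0.5108/0.9000 = 0.5276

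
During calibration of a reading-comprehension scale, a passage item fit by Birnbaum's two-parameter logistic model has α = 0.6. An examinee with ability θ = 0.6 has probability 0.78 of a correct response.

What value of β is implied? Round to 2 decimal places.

-1.51

P(θ) = 1 / (1 + exp(−α(θ − β)))
logit(0.78) = ln(0.78/0.22) = 1.2657
β = θ − logit/(α) = 0.6 − 1.2657/0.6000 = -1.5094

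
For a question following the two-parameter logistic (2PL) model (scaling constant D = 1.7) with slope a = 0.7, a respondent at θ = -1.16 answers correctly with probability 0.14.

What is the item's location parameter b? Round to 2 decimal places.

P(θ) = 1 / (1 + exp(−D·a(θ − b)))
logit(0.14) = ln(0.14/0.86) = -1.8153
b = θ − logit/(1.7·a) = -1.16 − (-1.8153)/1.1900 = 0.3655

0.37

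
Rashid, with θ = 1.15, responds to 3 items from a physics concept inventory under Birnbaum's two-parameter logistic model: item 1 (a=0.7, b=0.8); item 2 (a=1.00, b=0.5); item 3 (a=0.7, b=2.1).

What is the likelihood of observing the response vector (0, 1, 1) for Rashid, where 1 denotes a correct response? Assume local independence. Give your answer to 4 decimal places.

P(θ) = 1 / (1 + exp(−a(θ − b)))
P_1 = 1/(1+e^{-0.2450}) = 0.5609
P_2 = 1/(1+e^{-0.6500}) = 0.6570
P_3 = 1/(1+e^{0.6650}) = 0.3396
L = (1−P_1) × P_2 × P_3 = 0.4391 × 0.6570 × 0.3396 = 0.09797

0.0980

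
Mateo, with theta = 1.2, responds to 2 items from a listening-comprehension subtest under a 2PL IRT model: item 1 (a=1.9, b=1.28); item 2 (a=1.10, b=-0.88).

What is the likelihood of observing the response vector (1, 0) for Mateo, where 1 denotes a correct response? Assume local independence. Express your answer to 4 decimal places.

P(theta) = 1 / (1 + exp(−a(theta − b)))
P_1 = 1/(1+e^{0.1520}) = 0.4621
P_2 = 1/(1+e^{-2.2880}) = 0.9079
L = P_1 × (1−P_2) = 0.4621 × 0.0921 = 0.04257

0.0426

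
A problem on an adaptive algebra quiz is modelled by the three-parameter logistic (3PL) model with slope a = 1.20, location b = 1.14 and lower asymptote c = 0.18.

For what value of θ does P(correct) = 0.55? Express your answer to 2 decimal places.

0.98

P(θ) = c + (1 − c) · 1 / (1 + exp(−a(θ − b)))
Remove guessing floor: (0.55 − 0.18)/(1 − 0.18) = 0.4512
logit = ln(0.4512/0.5488) = -0.1957
θ = b + logit/(a) = 1.14 + (-0.1957)/1.2000 = 0.9769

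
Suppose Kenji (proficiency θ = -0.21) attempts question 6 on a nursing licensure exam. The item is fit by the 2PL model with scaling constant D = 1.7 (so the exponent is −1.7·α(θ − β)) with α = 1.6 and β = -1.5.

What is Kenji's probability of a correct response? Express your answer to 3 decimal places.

0.971

P(θ) = 1 / (1 + exp(−D·α(θ − β)))
Exponent: 1.7 × 1.6 × (-0.21 − (-1.5)) = 3.5088
1/(1 + e^{-3.5088}) = 0.9709
P = 0.9709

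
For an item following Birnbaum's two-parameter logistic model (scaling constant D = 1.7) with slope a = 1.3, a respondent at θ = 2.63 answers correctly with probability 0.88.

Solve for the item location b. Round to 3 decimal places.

P(θ) = 1 / (1 + exp(−D·a(θ − b)))
logit(0.88) = ln(0.88/0.12) = 1.9924
b = θ − logit/(1.7·a) = 2.63 − 1.9924/2.2100 = 1.7284

1.728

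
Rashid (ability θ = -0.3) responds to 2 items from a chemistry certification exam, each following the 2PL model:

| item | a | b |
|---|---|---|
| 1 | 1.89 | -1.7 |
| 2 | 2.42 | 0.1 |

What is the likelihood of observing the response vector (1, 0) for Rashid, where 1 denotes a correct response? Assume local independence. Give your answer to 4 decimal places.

P(θ) = 1 / (1 + exp(−a(θ − b)))
P_1 = 1/(1+e^{-2.6460}) = 0.9338
P_2 = 1/(1+e^{0.9680}) = 0.2753
L = P_1 × (1−P_2) = 0.9338 × 0.7247 = 0.67672

0.6767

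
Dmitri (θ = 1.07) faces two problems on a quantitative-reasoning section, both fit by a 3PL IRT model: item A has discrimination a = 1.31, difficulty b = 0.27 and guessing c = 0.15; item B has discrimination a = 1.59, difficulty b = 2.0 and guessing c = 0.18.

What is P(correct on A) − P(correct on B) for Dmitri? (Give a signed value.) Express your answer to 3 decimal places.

0.447

P(θ) = c + (1 − c) · 1 / (1 + exp(−a(θ − b)))
P_A = 0.7793
P_B = 0.3322
P_A − P_B = 0.4471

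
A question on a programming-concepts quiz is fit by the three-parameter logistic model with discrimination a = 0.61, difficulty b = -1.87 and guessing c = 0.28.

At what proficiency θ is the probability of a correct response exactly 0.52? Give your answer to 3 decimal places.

-3.006

P(θ) = c + (1 − c) · 1 / (1 + exp(−a(θ − b)))
Remove guessing floor: (0.52 − 0.28)/(1 − 0.28) = 0.3333
logit = ln(0.3333/0.6667) = -0.6931
θ = b + logit/(a) = -1.87 + (-0.6931)/0.6100 = -3.0063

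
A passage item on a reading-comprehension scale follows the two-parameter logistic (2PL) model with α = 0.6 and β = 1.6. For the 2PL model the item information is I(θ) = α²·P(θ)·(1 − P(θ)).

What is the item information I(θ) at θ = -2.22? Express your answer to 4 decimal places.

0.0300

P = 1/(1+e^{2.2920}) = 0.0918
P(1−P) = 0.0918 × 0.9082 = 0.0834
I = α² × P(1−P) = 0.6² × 0.0834 = 0.03001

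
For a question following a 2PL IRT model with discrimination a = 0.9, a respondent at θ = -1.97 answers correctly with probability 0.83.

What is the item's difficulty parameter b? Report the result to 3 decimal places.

-3.732

P(θ) = 1 / (1 + exp(−a(θ − b)))
logit(0.83) = ln(0.83/0.17) = 1.5856
b = θ − logit/(a) = -1.97 − 1.5856/0.9000 = -3.7318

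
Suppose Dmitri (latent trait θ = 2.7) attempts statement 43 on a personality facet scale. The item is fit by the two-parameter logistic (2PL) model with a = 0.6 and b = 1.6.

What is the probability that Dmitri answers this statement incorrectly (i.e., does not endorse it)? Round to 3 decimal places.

P(θ) = 1 / (1 + exp(−a(θ − b)))
Exponent: 0.6 × (2.7 − 1.6) = 0.6600
1/(1 + e^{-0.6600}) = 0.6593
P(incorrect) = 1 − 0.6593 = 0.3407

0.341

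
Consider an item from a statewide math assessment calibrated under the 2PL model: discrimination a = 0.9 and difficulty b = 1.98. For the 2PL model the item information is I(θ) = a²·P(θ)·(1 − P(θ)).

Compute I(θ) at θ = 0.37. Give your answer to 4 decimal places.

P = 1/(1+e^{1.4490}) = 0.1902
P(1−P) = 0.1902 × 0.8098 = 0.1540
I = a² × P(1−P) = 0.9² × 0.1540 = 0.12474

0.1247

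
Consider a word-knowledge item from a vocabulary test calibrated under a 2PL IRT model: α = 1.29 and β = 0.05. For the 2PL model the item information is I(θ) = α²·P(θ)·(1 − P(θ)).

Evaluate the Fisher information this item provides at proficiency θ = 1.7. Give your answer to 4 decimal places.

0.1582

P = 1/(1+e^{-2.1285}) = 0.8936
P(1−P) = 0.8936 × 0.1064 = 0.0950
I = α² × P(1−P) = 1.29² × 0.0950 = 0.15817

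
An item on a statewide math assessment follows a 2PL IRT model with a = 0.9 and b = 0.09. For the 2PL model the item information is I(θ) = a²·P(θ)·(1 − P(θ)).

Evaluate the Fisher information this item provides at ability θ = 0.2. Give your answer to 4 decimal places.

P = 1/(1+e^{-0.0990}) = 0.5247
P(1−P) = 0.5247 × 0.4753 = 0.2494
I = a² × P(1−P) = 0.9² × 0.2494 = 0.20200

0.2020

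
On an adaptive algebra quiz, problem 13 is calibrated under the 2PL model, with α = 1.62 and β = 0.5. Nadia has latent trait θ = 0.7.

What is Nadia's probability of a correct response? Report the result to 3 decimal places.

P(θ) = 1 / (1 + exp(−α(θ − β)))
Exponent: 1.62 × (0.7 − 0.5) = 0.3240
1/(1 + e^{-0.3240}) = 0.5803

0.580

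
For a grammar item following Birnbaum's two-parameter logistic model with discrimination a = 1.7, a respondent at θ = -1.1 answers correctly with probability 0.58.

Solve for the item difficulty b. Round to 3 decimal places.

-1.290

P(θ) = 1 / (1 + exp(−a(θ − b)))
logit(0.58) = ln(0.58/0.42) = 0.3228
b = θ − logit/(a) = -1.1 − 0.3228/1.7000 = -1.2899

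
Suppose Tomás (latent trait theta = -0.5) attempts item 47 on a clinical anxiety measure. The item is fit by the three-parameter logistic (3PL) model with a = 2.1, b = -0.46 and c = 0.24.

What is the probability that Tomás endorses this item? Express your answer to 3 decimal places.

P(theta) = c + (1 − c) · 1 / (1 + exp(−a(theta − b)))
Exponent: 2.1 × (-0.5 − (-0.46)) = -0.0840
1/(1 + e^{0.0840}) = 0.4790
P = 0.24 + 0.76 × 0.4790 = 0.6040

0.604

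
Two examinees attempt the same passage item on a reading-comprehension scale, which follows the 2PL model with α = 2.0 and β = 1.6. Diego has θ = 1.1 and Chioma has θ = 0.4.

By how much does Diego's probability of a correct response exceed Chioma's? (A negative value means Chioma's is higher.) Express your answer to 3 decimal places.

P(θ) = 1 / (1 + exp(−α(θ − β)))
P(Diego) = 0.2689  [exponent -1.0000]
P(Chioma) = 0.0832  [exponent -2.4000]
Difference = 0.2689 − 0.0832 = 0.1858

0.186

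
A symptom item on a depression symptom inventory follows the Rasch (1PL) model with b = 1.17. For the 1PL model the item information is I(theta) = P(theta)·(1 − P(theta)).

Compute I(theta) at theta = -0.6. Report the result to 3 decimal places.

0.124

P = 1/(1+e^{1.7700}) = 0.1455
P(1−P) = 0.1455 × 0.8545 = 0.1244
I = P(1−P) = 0.12436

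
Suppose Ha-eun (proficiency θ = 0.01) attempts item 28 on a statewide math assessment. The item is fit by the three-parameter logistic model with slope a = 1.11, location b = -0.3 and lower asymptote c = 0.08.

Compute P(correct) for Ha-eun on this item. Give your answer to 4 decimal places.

P(θ) = c + (1 − c) · 1 / (1 + exp(−a(θ − b)))
Exponent: 1.11 × (0.01 − (-0.3)) = 0.3441
1/(1 + e^{-0.3441}) = 0.5852
P = 0.08 + 0.92 × 0.5852 = 0.6184

0.6184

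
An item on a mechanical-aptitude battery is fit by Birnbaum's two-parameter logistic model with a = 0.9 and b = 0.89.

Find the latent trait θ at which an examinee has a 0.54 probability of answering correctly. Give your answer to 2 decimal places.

P(θ) = 1 / (1 + exp(−a(θ − b)))
logit = ln(0.5400/0.4600) = 0.1603
θ = b + logit/(a) = 0.89 + 0.1603/0.9000 = 1.0682

1.07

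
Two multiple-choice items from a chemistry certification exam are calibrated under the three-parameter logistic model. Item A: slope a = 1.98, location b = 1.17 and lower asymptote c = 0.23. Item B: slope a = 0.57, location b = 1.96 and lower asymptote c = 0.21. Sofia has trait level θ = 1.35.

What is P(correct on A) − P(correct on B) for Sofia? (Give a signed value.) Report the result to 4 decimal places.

0.1459

P(θ) = c + (1 − c) · 1 / (1 + exp(−a(θ − b)))
P_A = 0.6829
P_B = 0.5370
P_A − P_B = 0.1459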